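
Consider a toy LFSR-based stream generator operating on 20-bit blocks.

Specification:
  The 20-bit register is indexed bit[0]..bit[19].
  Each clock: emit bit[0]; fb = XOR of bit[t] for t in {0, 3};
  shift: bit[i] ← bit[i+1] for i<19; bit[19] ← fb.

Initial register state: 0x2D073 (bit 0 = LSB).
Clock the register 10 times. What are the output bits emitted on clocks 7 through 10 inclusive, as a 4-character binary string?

1000

reg_0 = 0x2D073
clock 1: out=1, reg = 0x96839
clock 2: out=1, reg = 0x4B41C
clock 3: out=0, reg = 0xA5A0E
clock 4: out=0, reg = 0xD2D07
clock 5: out=1, reg = 0xE9683
clock 6: out=1, reg = 0xF4B41
clock 7: out=1, reg = 0xFA5A0
clock 8: out=0, reg = 0x7D2D0
clock 9: out=0, reg = 0x3E968
clock 10: out=0, reg = 0x9F4B4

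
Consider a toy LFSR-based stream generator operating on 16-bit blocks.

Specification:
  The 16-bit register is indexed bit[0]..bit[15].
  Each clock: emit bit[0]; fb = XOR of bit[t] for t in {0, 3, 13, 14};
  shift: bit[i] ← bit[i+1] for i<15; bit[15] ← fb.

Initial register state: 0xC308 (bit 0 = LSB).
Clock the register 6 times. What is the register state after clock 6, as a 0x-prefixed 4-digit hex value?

reg_0 = 0xC308
clock 1: out=0, reg = 0x6184
clock 2: out=0, reg = 0x30C2
clock 3: out=0, reg = 0x9861
clock 4: out=1, reg = 0xCC30
clock 5: out=0, reg = 0xE618
clock 6: out=0, reg = 0xF30C

0xF30C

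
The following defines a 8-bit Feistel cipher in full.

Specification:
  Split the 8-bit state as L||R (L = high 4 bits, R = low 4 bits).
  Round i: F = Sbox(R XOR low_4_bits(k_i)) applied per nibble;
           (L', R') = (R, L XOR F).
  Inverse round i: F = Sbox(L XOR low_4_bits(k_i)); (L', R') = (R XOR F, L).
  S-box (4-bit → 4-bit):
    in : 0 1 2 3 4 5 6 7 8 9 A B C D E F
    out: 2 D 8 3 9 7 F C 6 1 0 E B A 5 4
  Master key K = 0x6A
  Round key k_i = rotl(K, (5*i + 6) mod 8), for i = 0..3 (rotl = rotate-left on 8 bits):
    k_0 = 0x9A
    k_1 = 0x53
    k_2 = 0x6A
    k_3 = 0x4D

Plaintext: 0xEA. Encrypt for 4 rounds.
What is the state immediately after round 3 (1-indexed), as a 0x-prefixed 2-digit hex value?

0xE5

s_0 = plaintext = 0xEA
s_1 = Round(s_0, k_0) = 0xAC
s_2 = Round(s_1, k_1) = 0xCE
s_3 = Round(s_2, k_2) = 0xE5
s_4 = Round(s_3, k_3) = 0x58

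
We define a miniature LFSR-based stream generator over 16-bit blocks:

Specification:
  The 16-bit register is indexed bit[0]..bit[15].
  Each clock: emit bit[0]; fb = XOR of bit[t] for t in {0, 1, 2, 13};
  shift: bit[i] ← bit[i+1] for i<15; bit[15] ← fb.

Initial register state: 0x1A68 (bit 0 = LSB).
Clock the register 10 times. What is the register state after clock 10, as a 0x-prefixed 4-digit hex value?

0x9D86

reg_0 = 0x1A68
clock 1: out=0, reg = 0x0D34
clock 2: out=0, reg = 0x869A
clock 3: out=0, reg = 0xC34D
clock 4: out=1, reg = 0x61A6
clock 5: out=0, reg = 0xB0D3
clock 6: out=1, reg = 0xD869
clock 7: out=1, reg = 0xEC34
clock 8: out=0, reg = 0x761A
clock 9: out=0, reg = 0x3B0D
clock 10: out=1, reg = 0x9D86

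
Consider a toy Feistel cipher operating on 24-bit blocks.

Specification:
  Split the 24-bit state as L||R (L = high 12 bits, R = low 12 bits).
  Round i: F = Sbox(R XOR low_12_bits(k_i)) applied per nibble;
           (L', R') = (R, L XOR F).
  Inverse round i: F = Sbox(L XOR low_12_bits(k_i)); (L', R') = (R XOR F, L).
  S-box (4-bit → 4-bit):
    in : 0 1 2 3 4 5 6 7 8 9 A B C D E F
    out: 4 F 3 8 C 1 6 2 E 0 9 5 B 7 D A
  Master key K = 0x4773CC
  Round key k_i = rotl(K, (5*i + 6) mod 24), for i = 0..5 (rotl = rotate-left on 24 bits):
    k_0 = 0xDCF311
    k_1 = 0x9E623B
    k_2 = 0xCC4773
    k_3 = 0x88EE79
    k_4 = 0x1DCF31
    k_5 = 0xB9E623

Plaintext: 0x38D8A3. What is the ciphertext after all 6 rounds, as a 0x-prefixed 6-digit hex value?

0x4963FD

s_0 = plaintext = 0x38D8A3
s_1 = Round(s_0, k_0) = 0x8A36DE
s_2 = Round(s_1, k_1) = 0x6DE472
s_3 = Round(s_2, k_2) = 0x472E91
s_4 = Round(s_3, k_3) = 0xE910AC
s_5 = Round(s_4, k_4) = 0x0AC496
s_6 = Round(s_5, k_5) = 0x4963FD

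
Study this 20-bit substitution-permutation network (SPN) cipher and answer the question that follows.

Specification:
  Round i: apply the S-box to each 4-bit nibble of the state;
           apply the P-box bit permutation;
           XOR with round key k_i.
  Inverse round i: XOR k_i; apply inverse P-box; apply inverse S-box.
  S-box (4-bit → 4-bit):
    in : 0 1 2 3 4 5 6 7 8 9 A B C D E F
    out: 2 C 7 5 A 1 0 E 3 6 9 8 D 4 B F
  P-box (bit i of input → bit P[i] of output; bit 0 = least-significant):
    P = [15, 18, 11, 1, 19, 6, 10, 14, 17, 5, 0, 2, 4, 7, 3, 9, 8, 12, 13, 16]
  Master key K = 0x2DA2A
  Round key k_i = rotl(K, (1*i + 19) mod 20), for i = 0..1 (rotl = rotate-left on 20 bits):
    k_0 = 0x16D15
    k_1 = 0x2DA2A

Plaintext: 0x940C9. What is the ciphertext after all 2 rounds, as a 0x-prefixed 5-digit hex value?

0x03823

s_0 = plaintext = 0x940C9
s_1 = Round(s_0, k_0) = 0xD13B5
s_2 = Round(s_1, k_1) = 0x03823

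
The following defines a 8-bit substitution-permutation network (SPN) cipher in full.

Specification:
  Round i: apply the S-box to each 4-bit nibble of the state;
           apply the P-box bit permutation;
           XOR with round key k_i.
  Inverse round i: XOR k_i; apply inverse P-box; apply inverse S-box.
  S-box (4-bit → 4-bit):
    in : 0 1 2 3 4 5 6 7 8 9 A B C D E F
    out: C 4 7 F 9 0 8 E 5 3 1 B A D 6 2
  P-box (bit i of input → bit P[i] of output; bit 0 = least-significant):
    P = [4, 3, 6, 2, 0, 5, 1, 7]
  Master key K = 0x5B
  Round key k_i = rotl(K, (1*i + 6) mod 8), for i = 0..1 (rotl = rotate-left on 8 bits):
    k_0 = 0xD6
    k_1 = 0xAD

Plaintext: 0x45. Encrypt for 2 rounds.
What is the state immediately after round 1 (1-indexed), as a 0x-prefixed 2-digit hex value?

s_0 = plaintext = 0x45
s_1 = Round(s_0, k_0) = 0x57
s_2 = Round(s_1, k_1) = 0xE1

0x57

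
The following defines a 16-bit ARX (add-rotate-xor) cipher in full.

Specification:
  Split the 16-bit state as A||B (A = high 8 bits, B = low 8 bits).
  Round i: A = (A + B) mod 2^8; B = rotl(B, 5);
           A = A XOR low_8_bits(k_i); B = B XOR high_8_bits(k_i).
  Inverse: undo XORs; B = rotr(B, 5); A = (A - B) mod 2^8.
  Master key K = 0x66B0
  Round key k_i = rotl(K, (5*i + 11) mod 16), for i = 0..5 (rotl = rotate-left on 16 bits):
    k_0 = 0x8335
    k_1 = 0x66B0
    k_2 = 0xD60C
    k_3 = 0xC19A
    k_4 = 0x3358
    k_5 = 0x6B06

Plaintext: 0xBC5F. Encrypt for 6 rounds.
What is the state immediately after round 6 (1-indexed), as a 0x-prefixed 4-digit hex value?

0x03D7

s_0 = plaintext = 0xBC5F
s_1 = Round(s_0, k_0) = 0x2E68
s_2 = Round(s_1, k_1) = 0x266B
s_3 = Round(s_2, k_2) = 0x9DBB
s_4 = Round(s_3, k_3) = 0xC2B6
s_5 = Round(s_4, k_4) = 0x20E5
s_6 = Round(s_5, k_5) = 0x03D7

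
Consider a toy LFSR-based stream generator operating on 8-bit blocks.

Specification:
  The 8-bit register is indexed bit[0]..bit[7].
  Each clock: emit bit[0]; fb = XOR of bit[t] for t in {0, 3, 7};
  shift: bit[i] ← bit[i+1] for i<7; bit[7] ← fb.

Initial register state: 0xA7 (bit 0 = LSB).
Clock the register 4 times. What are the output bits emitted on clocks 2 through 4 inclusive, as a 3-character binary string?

reg_0 = 0xA7
clock 1: out=1, reg = 0x53
clock 2: out=1, reg = 0xA9
clock 3: out=1, reg = 0xD4
clock 4: out=0, reg = 0xEA

110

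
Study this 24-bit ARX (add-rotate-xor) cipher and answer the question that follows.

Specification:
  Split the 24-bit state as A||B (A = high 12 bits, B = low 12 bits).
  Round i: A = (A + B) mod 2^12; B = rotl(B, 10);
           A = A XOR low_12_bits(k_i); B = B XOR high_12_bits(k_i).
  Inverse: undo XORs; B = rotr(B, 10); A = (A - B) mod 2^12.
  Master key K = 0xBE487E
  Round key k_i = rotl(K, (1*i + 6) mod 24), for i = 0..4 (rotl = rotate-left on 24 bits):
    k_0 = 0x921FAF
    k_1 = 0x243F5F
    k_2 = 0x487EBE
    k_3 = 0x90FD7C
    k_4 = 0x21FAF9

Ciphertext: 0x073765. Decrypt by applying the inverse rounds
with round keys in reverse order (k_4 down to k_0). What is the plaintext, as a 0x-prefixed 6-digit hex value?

0xCFE7A8

s_0 = ciphertext = 0x073765
s_1 = InvRound(s_0, k_4) = 0x4A15E9
s_2 = InvRound(s_1, k_3) = 0x64239B
s_3 = InvRound(s_2, k_2) = 0xC8BC71
s_4 = InvRound(s_3, k_1) = 0xB098CB
s_5 = InvRound(s_4, k_0) = 0xCFE7A8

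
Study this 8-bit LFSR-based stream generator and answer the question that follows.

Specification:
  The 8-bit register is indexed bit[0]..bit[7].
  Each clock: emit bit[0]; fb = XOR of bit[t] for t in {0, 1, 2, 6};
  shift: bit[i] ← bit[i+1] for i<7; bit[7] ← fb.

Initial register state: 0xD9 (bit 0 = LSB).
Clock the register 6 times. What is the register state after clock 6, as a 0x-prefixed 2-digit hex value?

reg_0 = 0xD9
clock 1: out=1, reg = 0x6C
clock 2: out=0, reg = 0x36
clock 3: out=0, reg = 0x1B
clock 4: out=1, reg = 0x0D
clock 5: out=1, reg = 0x06
clock 6: out=0, reg = 0x03

0x03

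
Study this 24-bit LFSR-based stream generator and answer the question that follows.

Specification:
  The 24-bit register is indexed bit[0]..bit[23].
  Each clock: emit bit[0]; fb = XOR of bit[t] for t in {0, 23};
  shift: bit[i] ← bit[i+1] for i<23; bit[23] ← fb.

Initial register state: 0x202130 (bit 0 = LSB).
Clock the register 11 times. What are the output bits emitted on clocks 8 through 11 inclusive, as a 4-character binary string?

0100

reg_0 = 0x202130
clock 1: out=0, reg = 0x101098
clock 2: out=0, reg = 0x08084C
clock 3: out=0, reg = 0x040426
clock 4: out=0, reg = 0x020213
clock 5: out=1, reg = 0x810109
clock 6: out=1, reg = 0x408084
clock 7: out=0, reg = 0x204042
clock 8: out=0, reg = 0x102021
clock 9: out=1, reg = 0x881010
clock 10: out=0, reg = 0xC40808
clock 11: out=0, reg = 0xE20404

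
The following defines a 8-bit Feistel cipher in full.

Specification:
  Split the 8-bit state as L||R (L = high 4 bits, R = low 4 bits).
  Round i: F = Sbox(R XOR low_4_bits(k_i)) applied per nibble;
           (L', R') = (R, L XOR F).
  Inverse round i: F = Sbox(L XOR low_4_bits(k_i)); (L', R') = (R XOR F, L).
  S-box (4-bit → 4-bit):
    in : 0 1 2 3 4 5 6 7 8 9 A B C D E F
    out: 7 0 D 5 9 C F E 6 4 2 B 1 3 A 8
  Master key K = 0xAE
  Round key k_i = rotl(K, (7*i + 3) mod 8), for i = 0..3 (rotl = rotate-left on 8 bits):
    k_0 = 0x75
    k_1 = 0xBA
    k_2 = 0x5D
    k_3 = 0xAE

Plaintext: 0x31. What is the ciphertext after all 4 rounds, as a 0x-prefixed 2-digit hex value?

0x1E

s_0 = plaintext = 0x31
s_1 = Round(s_0, k_0) = 0x1A
s_2 = Round(s_1, k_1) = 0xA6
s_3 = Round(s_2, k_2) = 0x61
s_4 = Round(s_3, k_3) = 0x1E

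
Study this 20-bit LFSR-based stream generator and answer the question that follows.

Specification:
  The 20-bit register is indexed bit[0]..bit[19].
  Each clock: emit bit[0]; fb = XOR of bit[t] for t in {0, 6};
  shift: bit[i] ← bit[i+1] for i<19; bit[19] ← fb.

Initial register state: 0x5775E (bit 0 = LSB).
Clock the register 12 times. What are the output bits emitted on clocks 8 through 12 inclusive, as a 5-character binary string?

reg_0 = 0x5775E
clock 1: out=0, reg = 0xABBAF
clock 2: out=1, reg = 0xD5DD7
clock 3: out=1, reg = 0x6AEEB
clock 4: out=1, reg = 0x35775
clock 5: out=1, reg = 0x1ABBA
clock 6: out=0, reg = 0x0D5DD
clock 7: out=1, reg = 0x06AEE
clock 8: out=0, reg = 0x83577
clock 9: out=1, reg = 0x41ABB
clock 10: out=1, reg = 0xA0D5D
clock 11: out=1, reg = 0x506AE
clock 12: out=0, reg = 0x28357

01110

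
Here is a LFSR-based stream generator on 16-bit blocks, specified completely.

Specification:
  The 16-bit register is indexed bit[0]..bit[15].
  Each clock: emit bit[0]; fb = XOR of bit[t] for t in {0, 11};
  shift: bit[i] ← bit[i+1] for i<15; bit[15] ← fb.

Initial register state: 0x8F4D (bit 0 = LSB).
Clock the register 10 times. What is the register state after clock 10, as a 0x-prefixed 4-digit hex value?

0x3723

reg_0 = 0x8F4D
clock 1: out=1, reg = 0x47A6
clock 2: out=0, reg = 0x23D3
clock 3: out=1, reg = 0x91E9
clock 4: out=1, reg = 0xC8F4
clock 5: out=0, reg = 0xE47A
clock 6: out=0, reg = 0x723D
clock 7: out=1, reg = 0xB91E
clock 8: out=0, reg = 0xDC8F
clock 9: out=1, reg = 0x6E47
clock 10: out=1, reg = 0x3723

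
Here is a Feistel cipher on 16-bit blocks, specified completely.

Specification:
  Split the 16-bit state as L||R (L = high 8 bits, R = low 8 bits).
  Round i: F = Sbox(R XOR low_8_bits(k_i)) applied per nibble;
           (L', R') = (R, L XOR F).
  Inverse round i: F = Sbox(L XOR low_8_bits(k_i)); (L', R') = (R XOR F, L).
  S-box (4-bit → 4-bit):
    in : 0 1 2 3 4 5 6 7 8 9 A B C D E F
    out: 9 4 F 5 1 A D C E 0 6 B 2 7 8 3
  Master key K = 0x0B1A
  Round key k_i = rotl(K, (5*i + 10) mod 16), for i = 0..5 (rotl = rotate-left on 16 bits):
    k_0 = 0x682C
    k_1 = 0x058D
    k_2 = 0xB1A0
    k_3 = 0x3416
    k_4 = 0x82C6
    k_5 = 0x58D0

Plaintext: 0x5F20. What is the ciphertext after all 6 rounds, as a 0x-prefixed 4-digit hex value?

s_0 = plaintext = 0x5F20
s_1 = Round(s_0, k_0) = 0x20CD
s_2 = Round(s_1, k_1) = 0xCD39
s_3 = Round(s_2, k_2) = 0x39CD
s_4 = Round(s_3, k_3) = 0xCD42
s_5 = Round(s_4, k_4) = 0x422C
s_6 = Round(s_5, k_5) = 0x2C70

0x2C70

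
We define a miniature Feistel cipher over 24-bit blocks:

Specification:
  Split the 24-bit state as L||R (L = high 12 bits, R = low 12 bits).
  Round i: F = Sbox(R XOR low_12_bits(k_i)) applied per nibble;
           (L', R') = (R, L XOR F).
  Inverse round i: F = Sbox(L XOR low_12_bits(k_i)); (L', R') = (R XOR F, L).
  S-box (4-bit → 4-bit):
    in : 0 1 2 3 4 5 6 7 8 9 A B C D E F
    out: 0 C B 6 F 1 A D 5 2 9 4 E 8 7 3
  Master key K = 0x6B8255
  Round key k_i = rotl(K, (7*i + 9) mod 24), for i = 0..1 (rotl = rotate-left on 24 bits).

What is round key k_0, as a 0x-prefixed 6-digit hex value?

K = 0x6B8255
k_0 = rotl(K, (7*0+9) mod 24) = rotl(K, 9) = 0x04AAD7

0x04AAD7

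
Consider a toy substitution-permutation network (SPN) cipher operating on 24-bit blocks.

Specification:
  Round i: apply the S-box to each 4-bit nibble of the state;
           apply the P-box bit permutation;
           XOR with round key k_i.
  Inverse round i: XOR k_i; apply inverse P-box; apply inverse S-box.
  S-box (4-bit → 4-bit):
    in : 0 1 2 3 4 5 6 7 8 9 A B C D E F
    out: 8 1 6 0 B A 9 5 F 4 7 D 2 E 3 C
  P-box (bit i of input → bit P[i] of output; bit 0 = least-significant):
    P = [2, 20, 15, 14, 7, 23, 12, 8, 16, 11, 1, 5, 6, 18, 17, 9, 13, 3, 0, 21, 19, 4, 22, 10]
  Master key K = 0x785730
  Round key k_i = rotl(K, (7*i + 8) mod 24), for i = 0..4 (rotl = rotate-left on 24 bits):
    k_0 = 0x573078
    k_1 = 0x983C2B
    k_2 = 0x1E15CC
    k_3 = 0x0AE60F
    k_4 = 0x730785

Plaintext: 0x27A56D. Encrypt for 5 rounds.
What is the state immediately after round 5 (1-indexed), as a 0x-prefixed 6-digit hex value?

s_0 = plaintext = 0x27A56D
s_1 = Round(s_0, k_0) = 0x01D989
s_2 = Round(s_1, k_1) = 0x1E8BA9
s_3 = Round(s_2, k_2) = 0x91A726
s_4 = Round(s_3, k_3) = 0xCD9649
s_5 = Round(s_4, k_4) = 0xD0863C

0xD0863C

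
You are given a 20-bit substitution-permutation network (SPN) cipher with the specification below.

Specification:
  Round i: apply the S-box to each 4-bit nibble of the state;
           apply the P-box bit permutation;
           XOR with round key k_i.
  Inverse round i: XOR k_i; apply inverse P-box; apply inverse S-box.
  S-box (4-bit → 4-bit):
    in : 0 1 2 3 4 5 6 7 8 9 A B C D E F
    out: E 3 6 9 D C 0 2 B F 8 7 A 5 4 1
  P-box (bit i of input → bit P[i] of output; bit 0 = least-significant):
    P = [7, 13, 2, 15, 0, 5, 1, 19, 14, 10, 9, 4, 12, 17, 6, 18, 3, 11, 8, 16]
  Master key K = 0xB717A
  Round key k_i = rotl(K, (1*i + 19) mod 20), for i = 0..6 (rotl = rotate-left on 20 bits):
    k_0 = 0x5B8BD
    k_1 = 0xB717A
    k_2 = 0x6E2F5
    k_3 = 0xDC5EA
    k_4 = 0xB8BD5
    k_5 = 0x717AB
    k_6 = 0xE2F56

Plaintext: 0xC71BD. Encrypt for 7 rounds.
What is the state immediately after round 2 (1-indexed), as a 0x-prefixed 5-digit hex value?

0xBA34B

s_0 = plaintext = 0xC71BD
s_1 = Round(s_0, k_0) = 0x6F41A
s_2 = Round(s_1, k_1) = 0xBA34B
s_3 = Round(s_2, k_2) = 0xA8B6A
s_4 = Round(s_3, k_3) = 0xA13EA
s_5 = Round(s_4, k_4) = 0x85BC7
s_6 = Round(s_5, k_5) = 0xA79C3
s_7 = Round(s_6, k_6) = 0x5E9E6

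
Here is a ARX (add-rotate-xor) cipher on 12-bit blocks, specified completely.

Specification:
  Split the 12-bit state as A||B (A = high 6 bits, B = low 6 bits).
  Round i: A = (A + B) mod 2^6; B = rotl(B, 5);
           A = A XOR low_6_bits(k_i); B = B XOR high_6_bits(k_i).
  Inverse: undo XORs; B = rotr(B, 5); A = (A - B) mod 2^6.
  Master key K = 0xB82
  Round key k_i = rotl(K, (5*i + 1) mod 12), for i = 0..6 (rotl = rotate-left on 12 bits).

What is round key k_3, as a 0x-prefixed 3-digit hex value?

0x82B

K = 0xB82
k_0 = rotl(K, (5*0+1) mod 12) = rotl(K, 1) = 0x705
k_1 = rotl(K, (5*1+1) mod 12) = rotl(K, 6) = 0x0AE
k_2 = rotl(K, (5*2+1) mod 12) = rotl(K, 11) = 0x5C1
k_3 = rotl(K, (5*3+1) mod 12) = rotl(K, 4) = 0x82B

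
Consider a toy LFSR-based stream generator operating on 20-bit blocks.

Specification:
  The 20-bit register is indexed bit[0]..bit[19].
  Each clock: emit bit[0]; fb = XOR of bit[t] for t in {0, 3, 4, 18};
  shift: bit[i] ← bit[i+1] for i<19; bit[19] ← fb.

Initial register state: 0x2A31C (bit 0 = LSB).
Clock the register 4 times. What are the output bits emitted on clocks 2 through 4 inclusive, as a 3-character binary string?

011

reg_0 = 0x2A31C
clock 1: out=0, reg = 0x1518E
clock 2: out=0, reg = 0x8A8C7
clock 3: out=1, reg = 0xC5463
clock 4: out=1, reg = 0x62A31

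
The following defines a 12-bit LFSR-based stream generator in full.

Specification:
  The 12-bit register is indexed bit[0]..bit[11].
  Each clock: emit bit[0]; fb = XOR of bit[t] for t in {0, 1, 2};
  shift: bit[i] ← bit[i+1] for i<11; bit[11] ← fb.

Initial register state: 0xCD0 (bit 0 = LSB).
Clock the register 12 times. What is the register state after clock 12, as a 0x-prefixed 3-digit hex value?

reg_0 = 0xCD0
clock 1: out=0, reg = 0x668
clock 2: out=0, reg = 0x334
clock 3: out=0, reg = 0x99A
clock 4: out=0, reg = 0xCCD
clock 5: out=1, reg = 0x666
clock 6: out=0, reg = 0x333
clock 7: out=1, reg = 0x199
clock 8: out=1, reg = 0x8CC
clock 9: out=0, reg = 0xC66
clock 10: out=0, reg = 0x633
clock 11: out=1, reg = 0x319
clock 12: out=1, reg = 0x98C

0x98C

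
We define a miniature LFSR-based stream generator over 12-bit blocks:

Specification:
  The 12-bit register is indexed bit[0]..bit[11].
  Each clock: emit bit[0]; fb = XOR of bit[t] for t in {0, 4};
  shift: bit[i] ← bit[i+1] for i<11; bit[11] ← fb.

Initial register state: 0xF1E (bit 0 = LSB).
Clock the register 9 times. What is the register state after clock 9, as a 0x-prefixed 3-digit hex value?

reg_0 = 0xF1E
clock 1: out=0, reg = 0xF8F
clock 2: out=1, reg = 0xFC7
clock 3: out=1, reg = 0xFE3
clock 4: out=1, reg = 0xFF1
clock 5: out=1, reg = 0x7F8
clock 6: out=0, reg = 0xBFC
clock 7: out=0, reg = 0xDFE
clock 8: out=0, reg = 0xEFF
clock 9: out=1, reg = 0x77F

0x77F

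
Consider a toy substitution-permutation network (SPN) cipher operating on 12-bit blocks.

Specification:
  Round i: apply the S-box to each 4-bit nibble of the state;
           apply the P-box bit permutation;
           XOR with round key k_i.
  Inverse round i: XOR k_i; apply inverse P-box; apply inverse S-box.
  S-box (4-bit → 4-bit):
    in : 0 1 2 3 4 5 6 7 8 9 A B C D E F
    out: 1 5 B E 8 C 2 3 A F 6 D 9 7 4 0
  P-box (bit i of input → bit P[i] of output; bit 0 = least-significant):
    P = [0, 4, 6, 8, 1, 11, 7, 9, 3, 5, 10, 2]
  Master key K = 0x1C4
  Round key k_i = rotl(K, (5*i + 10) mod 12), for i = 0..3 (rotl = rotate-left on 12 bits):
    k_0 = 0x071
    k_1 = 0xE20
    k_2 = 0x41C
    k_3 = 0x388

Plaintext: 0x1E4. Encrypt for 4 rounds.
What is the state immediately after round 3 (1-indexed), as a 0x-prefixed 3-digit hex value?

0x952

s_0 = plaintext = 0x1E4
s_1 = Round(s_0, k_0) = 0x5F9
s_2 = Round(s_1, k_1) = 0xB75
s_3 = Round(s_2, k_2) = 0x952
s_4 = Round(s_3, k_3) = 0x435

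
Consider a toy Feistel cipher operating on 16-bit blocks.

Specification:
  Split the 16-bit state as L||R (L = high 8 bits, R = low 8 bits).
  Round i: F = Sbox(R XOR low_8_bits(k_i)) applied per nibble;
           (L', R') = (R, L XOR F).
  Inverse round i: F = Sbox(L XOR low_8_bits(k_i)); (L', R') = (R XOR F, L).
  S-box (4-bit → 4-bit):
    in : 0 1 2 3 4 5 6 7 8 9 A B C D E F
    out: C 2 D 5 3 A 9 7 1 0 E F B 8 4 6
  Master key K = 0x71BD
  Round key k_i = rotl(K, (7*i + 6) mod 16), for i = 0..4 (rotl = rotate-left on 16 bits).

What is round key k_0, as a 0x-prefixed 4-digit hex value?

0x6F5C

K = 0x71BD
k_0 = rotl(K, (7*0+6) mod 16) = rotl(K, 6) = 0x6F5C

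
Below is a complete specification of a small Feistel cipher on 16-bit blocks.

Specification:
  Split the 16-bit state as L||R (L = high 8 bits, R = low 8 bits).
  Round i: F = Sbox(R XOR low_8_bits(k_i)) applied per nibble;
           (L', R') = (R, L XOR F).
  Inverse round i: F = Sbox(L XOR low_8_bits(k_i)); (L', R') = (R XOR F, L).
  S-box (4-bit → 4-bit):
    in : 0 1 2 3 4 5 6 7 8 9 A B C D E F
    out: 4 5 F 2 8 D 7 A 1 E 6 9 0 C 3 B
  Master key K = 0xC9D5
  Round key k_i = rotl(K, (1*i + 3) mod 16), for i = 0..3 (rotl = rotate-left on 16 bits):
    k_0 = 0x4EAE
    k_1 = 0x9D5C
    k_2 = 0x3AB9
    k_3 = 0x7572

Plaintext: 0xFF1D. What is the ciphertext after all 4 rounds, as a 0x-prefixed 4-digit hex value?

s_0 = plaintext = 0xFF1D
s_1 = Round(s_0, k_0) = 0x1D6D
s_2 = Round(s_1, k_1) = 0x6D38
s_3 = Round(s_2, k_2) = 0x3878
s_4 = Round(s_3, k_3) = 0x787E

0x787E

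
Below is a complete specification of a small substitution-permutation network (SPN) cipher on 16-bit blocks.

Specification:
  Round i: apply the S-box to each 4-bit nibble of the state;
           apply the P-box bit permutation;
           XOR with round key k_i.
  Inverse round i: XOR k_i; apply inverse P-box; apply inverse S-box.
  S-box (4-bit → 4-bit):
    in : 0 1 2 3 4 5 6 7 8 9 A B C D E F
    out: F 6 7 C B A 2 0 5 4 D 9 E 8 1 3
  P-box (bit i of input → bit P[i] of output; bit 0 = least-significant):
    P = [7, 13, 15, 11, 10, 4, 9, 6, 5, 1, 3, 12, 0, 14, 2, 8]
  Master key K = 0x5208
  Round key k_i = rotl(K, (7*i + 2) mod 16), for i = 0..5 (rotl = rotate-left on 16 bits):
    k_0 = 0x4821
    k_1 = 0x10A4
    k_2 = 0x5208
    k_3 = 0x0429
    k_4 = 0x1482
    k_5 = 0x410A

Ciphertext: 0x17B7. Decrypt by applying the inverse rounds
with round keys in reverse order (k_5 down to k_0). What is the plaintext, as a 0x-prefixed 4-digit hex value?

s_0 = ciphertext = 0x17B7
s_1 = InvRound(s_0, k_5) = 0x2A2E
s_2 = InvRound(s_1, k_4) = 0x9A84
s_3 = InvRound(s_2, k_3) = 0x8A8A
s_4 = InvRound(s_3, k_2) = 0x657A
s_5 = InvRound(s_4, k_1) = 0xCC4F
s_6 = InvRound(s_5, k_0) = 0x92B9

0x92B9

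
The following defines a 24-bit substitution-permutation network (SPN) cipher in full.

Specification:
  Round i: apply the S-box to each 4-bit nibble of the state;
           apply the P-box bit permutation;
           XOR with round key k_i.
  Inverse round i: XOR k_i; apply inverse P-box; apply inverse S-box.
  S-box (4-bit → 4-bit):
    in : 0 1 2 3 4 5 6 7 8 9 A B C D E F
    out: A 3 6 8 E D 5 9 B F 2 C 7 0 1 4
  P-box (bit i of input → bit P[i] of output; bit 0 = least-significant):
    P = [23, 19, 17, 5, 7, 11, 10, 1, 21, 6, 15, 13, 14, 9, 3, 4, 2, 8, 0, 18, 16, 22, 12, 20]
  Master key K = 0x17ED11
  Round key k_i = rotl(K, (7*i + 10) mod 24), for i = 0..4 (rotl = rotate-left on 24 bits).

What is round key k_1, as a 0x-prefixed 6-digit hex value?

0x222FDA

K = 0x17ED11
k_0 = rotl(K, (7*0+10) mod 24) = rotl(K, 10) = 0xB4445F
k_1 = rotl(K, (7*1+10) mod 24) = rotl(K, 17) = 0x222FDA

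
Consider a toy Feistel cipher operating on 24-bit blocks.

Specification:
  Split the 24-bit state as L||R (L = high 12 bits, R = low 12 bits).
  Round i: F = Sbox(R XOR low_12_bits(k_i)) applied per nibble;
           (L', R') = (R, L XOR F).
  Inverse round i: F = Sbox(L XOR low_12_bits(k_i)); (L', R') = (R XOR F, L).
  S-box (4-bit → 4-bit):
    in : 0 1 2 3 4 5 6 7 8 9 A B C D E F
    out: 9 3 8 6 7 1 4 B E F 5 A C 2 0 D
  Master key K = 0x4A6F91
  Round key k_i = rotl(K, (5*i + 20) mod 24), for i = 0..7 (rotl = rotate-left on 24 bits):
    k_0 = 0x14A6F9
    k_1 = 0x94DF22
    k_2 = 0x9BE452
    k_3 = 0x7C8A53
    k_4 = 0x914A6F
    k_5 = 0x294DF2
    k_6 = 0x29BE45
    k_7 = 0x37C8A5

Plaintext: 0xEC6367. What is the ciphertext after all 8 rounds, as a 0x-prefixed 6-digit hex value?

s_0 = plaintext = 0xEC6367
s_1 = Round(s_0, k_0) = 0x367F36
s_2 = Round(s_1, k_1) = 0xF36A50
s_3 = Round(s_2, k_2) = 0xA50FAE
s_4 = Round(s_3, k_3) = 0xFAEB82
s_5 = Round(s_4, k_4) = 0xB82CAC
s_6 = Round(s_5, k_5) = 0xCAC892
s_7 = Round(s_6, k_6) = 0x892887
s_8 = Round(s_7, k_7) = 0x88711A

0x88711A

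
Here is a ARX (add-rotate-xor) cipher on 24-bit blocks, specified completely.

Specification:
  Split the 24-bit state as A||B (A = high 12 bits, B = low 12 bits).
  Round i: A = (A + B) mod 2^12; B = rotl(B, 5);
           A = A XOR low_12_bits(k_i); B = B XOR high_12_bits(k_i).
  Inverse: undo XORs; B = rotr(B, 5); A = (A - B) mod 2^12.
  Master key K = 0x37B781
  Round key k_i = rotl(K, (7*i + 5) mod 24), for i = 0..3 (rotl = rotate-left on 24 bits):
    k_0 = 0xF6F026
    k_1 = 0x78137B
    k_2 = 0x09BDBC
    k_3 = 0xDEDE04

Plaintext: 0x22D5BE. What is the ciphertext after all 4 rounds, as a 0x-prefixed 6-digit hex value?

0x047E48

s_0 = plaintext = 0x22D5BE
s_1 = Round(s_0, k_0) = 0x7CD8A4
s_2 = Round(s_1, k_1) = 0x30A310
s_3 = Round(s_2, k_2) = 0xBA629D
s_4 = Round(s_3, k_3) = 0x047E48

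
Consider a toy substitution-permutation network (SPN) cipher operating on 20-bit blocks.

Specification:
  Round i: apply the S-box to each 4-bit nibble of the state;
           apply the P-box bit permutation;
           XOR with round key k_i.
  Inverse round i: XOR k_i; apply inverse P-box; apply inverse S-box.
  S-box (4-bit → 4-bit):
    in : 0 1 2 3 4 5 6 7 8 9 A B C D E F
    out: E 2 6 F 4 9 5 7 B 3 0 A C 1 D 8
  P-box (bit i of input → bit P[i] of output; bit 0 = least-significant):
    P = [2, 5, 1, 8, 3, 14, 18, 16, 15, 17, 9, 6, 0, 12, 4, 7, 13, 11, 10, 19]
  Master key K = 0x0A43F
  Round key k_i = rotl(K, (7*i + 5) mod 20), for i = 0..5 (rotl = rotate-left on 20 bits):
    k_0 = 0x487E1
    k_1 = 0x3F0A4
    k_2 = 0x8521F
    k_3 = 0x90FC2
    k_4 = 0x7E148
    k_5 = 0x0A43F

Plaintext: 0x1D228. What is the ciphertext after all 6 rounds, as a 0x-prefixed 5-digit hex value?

0x63D0C

s_0 = plaintext = 0x1D228
s_1 = Round(s_0, k_0) = 0x2CCC4
s_2 = Round(s_1, k_1) = 0x6FE76
s_3 = Round(s_2, k_2) = 0xCB4D1
s_4 = Round(s_3, k_3) = 0x1196A
s_5 = Round(s_4, k_4) = 0x17940
s_6 = Round(s_5, k_5) = 0x63D0C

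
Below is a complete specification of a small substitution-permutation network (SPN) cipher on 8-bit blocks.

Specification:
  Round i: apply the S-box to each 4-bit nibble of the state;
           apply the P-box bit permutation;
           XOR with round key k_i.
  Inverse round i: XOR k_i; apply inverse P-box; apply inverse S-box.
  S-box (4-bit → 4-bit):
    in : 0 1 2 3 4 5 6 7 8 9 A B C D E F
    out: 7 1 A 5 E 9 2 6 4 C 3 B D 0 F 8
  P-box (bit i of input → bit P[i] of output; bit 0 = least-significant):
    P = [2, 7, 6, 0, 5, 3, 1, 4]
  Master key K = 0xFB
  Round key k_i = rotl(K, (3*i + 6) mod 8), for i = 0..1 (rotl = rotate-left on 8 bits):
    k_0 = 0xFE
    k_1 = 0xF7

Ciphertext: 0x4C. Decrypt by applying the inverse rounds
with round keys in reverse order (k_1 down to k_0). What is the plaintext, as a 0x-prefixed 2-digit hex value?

0x21

s_0 = ciphertext = 0x4C
s_1 = InvRound(s_0, k_1) = 0xE2
s_2 = InvRound(s_1, k_0) = 0x21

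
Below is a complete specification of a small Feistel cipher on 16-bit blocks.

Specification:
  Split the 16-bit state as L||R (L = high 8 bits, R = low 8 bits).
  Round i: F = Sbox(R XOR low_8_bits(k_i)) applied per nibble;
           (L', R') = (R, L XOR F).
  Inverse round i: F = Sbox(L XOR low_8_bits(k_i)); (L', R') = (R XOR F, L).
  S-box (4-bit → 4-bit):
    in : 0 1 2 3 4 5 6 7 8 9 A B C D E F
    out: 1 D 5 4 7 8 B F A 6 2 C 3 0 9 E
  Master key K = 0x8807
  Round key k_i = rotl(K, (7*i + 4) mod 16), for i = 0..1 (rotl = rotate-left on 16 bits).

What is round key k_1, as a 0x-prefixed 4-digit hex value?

K = 0x8807
k_0 = rotl(K, (7*0+4) mod 16) = rotl(K, 4) = 0x8078
k_1 = rotl(K, (7*1+4) mod 16) = rotl(K, 11) = 0x3C40

0x3C40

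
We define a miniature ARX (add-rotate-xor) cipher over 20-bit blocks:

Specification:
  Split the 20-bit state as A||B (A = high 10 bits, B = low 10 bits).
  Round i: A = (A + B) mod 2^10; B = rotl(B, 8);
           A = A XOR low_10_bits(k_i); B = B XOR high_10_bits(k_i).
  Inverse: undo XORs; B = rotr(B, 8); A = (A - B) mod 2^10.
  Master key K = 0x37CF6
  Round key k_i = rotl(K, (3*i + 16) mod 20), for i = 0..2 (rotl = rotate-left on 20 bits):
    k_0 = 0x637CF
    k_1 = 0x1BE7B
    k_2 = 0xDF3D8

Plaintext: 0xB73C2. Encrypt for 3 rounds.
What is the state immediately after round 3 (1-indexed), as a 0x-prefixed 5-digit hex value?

0xEF710

s_0 = plaintext = 0xB73C2
s_1 = Round(s_0, k_0) = 0x5477D
s_2 = Round(s_1, k_1) = 0xAD5B0
s_3 = Round(s_2, k_2) = 0xEF710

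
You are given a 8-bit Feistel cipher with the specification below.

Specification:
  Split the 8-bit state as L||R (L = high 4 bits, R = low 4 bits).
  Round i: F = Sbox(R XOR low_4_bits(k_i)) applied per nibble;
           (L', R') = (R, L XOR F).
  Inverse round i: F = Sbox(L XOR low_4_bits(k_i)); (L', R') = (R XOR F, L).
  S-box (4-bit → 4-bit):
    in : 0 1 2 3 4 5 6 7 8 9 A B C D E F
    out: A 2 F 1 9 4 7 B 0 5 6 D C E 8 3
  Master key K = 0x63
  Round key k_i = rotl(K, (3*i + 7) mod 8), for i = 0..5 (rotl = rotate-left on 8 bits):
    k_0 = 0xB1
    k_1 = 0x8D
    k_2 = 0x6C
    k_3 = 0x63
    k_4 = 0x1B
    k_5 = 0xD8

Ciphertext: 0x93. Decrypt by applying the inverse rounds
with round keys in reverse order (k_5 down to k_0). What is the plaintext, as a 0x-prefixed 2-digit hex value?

s_0 = ciphertext = 0x93
s_1 = InvRound(s_0, k_5) = 0x19
s_2 = InvRound(s_1, k_4) = 0xF1
s_3 = InvRound(s_2, k_3) = 0xDF
s_4 = InvRound(s_3, k_2) = 0xDD
s_5 = InvRound(s_4, k_1) = 0x7D
s_6 = InvRound(s_5, k_0) = 0xA7

0xA7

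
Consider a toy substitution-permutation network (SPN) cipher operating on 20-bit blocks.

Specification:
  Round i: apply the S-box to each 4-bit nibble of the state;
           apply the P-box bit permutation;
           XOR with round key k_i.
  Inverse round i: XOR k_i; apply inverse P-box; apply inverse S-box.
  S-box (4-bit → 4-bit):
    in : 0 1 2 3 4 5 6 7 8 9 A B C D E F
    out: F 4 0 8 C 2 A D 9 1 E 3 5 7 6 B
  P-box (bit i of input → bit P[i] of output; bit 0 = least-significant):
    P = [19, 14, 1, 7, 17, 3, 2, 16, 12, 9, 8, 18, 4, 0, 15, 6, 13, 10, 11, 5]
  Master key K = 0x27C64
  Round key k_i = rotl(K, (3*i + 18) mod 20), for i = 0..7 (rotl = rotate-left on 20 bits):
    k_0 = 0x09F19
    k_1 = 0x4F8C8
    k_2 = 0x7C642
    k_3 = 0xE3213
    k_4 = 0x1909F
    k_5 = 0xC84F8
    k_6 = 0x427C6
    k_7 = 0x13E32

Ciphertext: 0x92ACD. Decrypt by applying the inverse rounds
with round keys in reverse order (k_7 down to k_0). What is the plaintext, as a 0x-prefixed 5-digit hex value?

s_0 = ciphertext = 0x92ACD
s_1 = InvRound(s_0, k_7) = 0x6F9E7
s_2 = InvRound(s_1, k_6) = 0xAEB95
s_3 = InvRound(s_2, k_5) = 0x06AD5
s_4 = InvRound(s_3, k_4) = 0xC4B6E
s_5 = InvRound(s_4, k_3) = 0x7FCD5
s_6 = InvRound(s_5, k_2) = 0xCBB14
s_7 = InvRound(s_6, k_1) = 0x28EEF
s_8 = InvRound(s_7, k_0) = 0x38CC4

0x38CC4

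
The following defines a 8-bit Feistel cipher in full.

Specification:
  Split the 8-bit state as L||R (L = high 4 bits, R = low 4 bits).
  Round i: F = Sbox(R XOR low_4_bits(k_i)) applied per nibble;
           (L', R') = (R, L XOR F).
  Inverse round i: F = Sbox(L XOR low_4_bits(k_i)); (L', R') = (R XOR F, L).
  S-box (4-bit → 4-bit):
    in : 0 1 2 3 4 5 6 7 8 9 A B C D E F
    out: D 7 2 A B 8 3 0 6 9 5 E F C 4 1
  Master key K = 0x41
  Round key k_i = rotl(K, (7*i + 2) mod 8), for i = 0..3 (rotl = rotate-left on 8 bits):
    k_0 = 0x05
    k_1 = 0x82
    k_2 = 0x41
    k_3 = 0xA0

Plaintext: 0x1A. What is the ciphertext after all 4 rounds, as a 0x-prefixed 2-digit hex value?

s_0 = plaintext = 0x1A
s_1 = Round(s_0, k_0) = 0xA0
s_2 = Round(s_1, k_1) = 0x08
s_3 = Round(s_2, k_2) = 0x89
s_4 = Round(s_3, k_3) = 0x91

0x91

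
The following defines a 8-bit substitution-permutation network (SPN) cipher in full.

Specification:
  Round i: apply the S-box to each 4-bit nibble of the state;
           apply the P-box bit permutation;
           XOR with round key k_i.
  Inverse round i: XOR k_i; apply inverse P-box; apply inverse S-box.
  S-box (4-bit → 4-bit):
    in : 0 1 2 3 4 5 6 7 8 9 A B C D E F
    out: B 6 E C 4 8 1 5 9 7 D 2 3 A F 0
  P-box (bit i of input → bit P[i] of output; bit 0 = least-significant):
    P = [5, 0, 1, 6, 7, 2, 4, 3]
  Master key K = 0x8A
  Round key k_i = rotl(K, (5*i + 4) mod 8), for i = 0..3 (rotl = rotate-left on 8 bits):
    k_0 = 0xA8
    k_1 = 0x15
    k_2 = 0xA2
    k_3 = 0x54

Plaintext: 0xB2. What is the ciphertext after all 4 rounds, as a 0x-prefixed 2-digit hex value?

0xFB

s_0 = plaintext = 0xB2
s_1 = Round(s_0, k_0) = 0xEF
s_2 = Round(s_1, k_1) = 0x89
s_3 = Round(s_2, k_2) = 0x09
s_4 = Round(s_3, k_3) = 0xFB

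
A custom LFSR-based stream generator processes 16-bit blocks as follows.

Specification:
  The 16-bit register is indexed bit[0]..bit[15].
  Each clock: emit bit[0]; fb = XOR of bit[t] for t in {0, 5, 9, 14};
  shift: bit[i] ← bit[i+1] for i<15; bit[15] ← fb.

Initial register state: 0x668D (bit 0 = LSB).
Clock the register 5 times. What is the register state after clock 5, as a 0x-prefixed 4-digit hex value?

0xBB34

reg_0 = 0x668D
clock 1: out=1, reg = 0xB346
clock 2: out=0, reg = 0xD9A3
clock 3: out=1, reg = 0xECD1
clock 4: out=1, reg = 0x7668
clock 5: out=0, reg = 0xBB34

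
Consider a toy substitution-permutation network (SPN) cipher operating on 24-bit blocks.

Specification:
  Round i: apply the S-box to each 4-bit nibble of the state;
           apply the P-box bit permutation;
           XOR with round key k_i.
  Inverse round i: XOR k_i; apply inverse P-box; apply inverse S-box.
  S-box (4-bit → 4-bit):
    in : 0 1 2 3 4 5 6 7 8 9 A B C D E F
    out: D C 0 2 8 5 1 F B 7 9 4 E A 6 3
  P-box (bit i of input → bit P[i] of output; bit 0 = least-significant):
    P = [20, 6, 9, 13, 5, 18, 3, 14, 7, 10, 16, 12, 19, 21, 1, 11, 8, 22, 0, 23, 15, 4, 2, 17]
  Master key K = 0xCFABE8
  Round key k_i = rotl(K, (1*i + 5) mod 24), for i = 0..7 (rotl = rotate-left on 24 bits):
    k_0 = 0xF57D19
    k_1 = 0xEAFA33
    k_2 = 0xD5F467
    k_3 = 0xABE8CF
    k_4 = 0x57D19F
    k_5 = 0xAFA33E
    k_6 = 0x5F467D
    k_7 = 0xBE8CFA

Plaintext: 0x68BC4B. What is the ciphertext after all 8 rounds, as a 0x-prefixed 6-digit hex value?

s_0 = plaintext = 0x68BC4B
s_1 = Round(s_0, k_0) = 0x34AA1B
s_2 = Round(s_1, k_1) = 0x62A0AB
s_3 = Round(s_2, k_2) = 0xDC2EC7
s_4 = Round(s_3, k_3) = 0x7C8E96
s_5 = Round(s_4, k_4) = 0xA85DA2
s_6 = Round(s_5, k_5) = 0x65761C
s_7 = Round(s_6, k_6) = 0x77ADB6
s_8 = Round(s_7, k_7) = 0x6411E7

0x6411E7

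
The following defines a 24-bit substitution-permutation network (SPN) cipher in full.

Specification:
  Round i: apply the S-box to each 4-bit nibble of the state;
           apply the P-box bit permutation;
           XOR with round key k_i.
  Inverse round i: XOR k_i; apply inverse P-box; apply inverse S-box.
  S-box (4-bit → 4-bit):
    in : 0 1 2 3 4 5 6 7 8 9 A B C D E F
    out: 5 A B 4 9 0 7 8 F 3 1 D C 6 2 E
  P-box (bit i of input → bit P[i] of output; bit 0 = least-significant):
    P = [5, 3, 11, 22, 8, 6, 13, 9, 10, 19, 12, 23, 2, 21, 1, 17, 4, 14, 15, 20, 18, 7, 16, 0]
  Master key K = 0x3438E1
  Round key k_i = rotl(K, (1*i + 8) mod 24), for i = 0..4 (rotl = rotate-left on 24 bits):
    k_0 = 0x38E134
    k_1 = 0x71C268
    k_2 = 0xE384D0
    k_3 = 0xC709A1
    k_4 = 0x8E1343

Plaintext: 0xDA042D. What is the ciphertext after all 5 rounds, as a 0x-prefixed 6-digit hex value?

0xF2F84C

s_0 = plaintext = 0xDA042D
s_1 = Round(s_0, k_0) = 0xB9EEEA
s_2 = Round(s_1, k_1) = 0x5C8219
s_3 = Round(s_2, k_2) = 0x5902BE
s_4 = Round(s_3, k_3) = 0x4F6EBF
s_5 = Round(s_4, k_4) = 0xF2F84C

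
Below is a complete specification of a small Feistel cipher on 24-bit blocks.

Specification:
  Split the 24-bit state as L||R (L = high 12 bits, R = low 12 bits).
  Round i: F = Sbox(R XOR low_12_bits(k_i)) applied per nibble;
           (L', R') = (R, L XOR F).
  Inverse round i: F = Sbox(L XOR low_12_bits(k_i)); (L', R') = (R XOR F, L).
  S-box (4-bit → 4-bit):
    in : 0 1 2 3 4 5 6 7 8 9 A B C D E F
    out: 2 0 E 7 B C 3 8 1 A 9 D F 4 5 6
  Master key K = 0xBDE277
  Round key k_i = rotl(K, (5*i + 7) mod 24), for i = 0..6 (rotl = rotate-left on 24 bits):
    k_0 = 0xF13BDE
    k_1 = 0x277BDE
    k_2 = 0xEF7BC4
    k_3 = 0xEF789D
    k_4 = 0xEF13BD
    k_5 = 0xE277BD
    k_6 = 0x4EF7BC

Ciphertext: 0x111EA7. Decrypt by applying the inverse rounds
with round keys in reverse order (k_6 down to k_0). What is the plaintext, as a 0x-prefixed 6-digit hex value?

0xBE5596

s_0 = ciphertext = 0x111EA7
s_1 = InvRound(s_0, k_6) = 0xD33111
s_2 = InvRound(s_1, k_5) = 0x804D33
s_3 = InvRound(s_2, k_4) = 0x0E9804
s_4 = InvRound(s_3, k_3) = 0x98F0E9
s_5 = InvRound(s_4, k_2) = 0xE5498F
s_6 = InvRound(s_5, k_1) = 0x596E54
s_7 = InvRound(s_6, k_0) = 0xBE5596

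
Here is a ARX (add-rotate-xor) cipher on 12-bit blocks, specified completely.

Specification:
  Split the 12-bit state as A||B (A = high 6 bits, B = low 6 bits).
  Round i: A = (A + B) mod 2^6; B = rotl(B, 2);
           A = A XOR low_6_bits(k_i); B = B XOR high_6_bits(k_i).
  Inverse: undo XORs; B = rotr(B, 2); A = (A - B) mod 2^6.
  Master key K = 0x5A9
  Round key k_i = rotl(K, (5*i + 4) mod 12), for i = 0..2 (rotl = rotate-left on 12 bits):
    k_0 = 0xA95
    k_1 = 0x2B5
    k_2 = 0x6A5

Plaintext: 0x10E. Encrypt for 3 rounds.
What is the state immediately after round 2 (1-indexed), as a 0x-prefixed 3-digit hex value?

0xB03

s_0 = plaintext = 0x10E
s_1 = Round(s_0, k_0) = 0x1D2
s_2 = Round(s_1, k_1) = 0xB03
s_3 = Round(s_2, k_2) = 0x296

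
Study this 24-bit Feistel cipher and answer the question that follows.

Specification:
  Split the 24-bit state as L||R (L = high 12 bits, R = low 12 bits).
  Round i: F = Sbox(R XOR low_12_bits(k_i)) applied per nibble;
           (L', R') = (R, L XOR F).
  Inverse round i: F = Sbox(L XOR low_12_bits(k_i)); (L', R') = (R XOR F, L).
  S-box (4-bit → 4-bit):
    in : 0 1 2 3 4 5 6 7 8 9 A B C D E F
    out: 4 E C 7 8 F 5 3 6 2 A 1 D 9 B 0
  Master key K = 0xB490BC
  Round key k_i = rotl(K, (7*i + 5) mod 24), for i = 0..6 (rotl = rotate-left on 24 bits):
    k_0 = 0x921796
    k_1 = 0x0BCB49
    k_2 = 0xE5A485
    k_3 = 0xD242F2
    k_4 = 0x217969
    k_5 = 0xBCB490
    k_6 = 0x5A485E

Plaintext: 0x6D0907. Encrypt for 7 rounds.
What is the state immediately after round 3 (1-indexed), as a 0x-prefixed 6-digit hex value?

s_0 = plaintext = 0x6D0907
s_1 = Round(s_0, k_0) = 0x907DFE
s_2 = Round(s_1, k_1) = 0xDFEC14
s_3 = Round(s_2, k_2) = 0xC14BD0
s_4 = Round(s_3, k_3) = 0xBD0ED8
s_5 = Round(s_4, k_4) = 0xED88CE
s_6 = Round(s_5, k_5) = 0x8CE323
s_7 = Round(s_6, k_6) = 0x3239F7

0xC14BD0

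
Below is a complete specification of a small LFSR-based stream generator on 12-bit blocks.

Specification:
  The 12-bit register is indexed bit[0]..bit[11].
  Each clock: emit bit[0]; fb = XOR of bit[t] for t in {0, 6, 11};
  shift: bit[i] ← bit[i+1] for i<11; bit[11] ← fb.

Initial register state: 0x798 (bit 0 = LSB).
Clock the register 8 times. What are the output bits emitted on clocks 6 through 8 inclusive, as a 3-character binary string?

001

reg_0 = 0x798
clock 1: out=0, reg = 0x3CC
clock 2: out=0, reg = 0x9E6
clock 3: out=0, reg = 0x4F3
clock 4: out=1, reg = 0x279
clock 5: out=1, reg = 0x13C
clock 6: out=0, reg = 0x09E
clock 7: out=0, reg = 0x04F
clock 8: out=1, reg = 0x027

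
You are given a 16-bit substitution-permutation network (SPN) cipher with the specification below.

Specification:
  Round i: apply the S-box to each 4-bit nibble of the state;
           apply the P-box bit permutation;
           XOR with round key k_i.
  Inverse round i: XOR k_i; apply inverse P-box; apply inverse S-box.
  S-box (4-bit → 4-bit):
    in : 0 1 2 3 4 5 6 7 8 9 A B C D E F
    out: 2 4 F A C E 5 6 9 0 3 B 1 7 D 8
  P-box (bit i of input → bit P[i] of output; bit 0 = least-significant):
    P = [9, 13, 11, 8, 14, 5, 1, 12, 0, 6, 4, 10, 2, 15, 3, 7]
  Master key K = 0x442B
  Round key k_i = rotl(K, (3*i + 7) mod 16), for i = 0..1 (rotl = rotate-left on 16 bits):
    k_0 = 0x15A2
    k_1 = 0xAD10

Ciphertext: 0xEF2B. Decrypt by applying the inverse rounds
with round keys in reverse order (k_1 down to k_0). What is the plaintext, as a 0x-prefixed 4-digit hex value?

s_0 = ciphertext = 0xEF2B
s_1 = InvRound(s_0, k_1) = 0x16DC
s_2 = InvRound(s_1, k_0) = 0x6778

0x6778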